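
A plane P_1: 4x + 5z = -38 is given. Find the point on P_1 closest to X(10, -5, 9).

(-2, -5, -6)

Foot = X − λn with λ = (n·X − d)/|n|² = (85 − (-38))/41 = 3.
Foot = (10, -5, 9) − 3·(4, 0, 5) = (-2, -5, -6).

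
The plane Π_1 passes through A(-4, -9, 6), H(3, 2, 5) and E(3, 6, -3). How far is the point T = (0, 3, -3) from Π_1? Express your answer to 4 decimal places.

AH = (7, 11, -1), AE = (7, 15, -9); a normal to Π_1 is AH × AE = (-84, 56, 28).
Using A: Π_1 has equation -84x + 56y + 28z = 0.
n·T − d = (-84)·(0) + (56)·(3) + (28)·(-3) − 0 = 84; |n| = √10976.
Distance = |84| / √10976 = 84/√10976 ≈ 0.8018.

0.8018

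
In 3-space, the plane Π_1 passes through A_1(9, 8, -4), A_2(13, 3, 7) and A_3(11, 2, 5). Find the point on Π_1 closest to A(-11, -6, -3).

A_1A_2 = (4, -5, 11), A_1A_3 = (2, -6, 9); a normal to Π_1 is A_1A_2 × A_1A_3 = (21, -14, -14).
Using A_1: Π_1 has equation 21x - 14y - 14z = 133.
Foot = A − λn with λ = (n·A − d)/|n|² = (-105 − 133)/833 = -2/7.
Foot = (-11, -6, -3) − (-2/7)·(21, -14, -14) = (-5, -10, -7).

(-5, -10, -7)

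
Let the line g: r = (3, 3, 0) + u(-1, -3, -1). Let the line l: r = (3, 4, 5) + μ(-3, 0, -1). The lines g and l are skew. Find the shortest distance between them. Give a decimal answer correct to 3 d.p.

Common perpendicular direction n = (-1, -3, -1) × (-3, 0, -1) = (3, 2, -9).
With w = (3, 4, 5) − (3, 3, 0) = (0, 1, 5), w · n = -43.
Distance = |w · n| / |n| = |-43| / √94 ≈ 4.435.

4.435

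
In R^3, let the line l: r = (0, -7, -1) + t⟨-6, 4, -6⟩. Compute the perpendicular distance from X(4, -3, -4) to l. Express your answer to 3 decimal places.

Taking (0, -7, -1) on l with direction v = (-6, 4, -6): w = X − (0, -7, -1) = (4, 4, -3), and w × v = (-12, 42, 40).
Distance = |w × v| / |v| = √3508 / √88 ≈ 6.314.

6.314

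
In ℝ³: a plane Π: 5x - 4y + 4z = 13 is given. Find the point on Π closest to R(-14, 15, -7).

(1, 3, 5)

Foot = R − λn with λ = (n·R − d)/|n|² = (-158 − 13)/57 = -3.
Foot = (-14, 15, -7) − (-3)·(5, -4, 4) = (1, 3, 5).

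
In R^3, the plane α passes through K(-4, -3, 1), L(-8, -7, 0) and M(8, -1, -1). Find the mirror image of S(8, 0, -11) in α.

KL = (-4, -4, -1), KM = (12, 2, -2); a normal to α is KL × KM = (10, -20, 40).
Using K: α has equation 10x - 20y + 40z = 60.
λ = (n·S − d)/|n|² = (-360 − 60)/2100 = -1/5.
Reflection = S − 2λn = (8, 0, -11) − (-2/5)·(10, -20, 40) = (12, -8, 5).

(12, -8, 5)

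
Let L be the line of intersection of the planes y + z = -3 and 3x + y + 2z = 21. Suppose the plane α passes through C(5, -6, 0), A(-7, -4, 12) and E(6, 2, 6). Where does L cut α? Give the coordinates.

(8, -3, 0)

Direction of L: (0, 1, 1) × (3, 1, 2) = (1, 3, -3).
A point on L: solving the two plane equations with x = 7 gives (7, -6, 3).
CA = (-12, 2, 12), CE = (1, 8, 6); a normal to α is CA × CE = (-84, 84, -98).
Using C: α has equation -84x + 84y - 98z = -924.
Substitute r = (7, -6, 3) + t(1, 3, -3) into the plane: -1386 + 462t = -924, so t = 1.
Intersection: (7, -6, 3) + 1·(1, 3, -3) = (8, -3, 0).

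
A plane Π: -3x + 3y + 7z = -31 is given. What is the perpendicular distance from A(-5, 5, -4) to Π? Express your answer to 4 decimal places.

n·A − d = (-3)·(-5) + (3)·(5) + (7)·(-4) − (-31) = 33; |n| = √67.
Distance = |33| / √67 = 33/√67 ≈ 4.0316.

4.0316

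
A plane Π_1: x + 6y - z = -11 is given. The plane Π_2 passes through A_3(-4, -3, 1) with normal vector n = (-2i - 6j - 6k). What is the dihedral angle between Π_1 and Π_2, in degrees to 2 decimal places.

Π_2: n·r = n·A_3 gives -2x - 6y - 6z = 20.
cos θ = |n₁·n₂| / (|n₁||n₂|) = |-32| / (√38 · √76).
θ = arccos(0.59546) ≈ 53.45°.

53.45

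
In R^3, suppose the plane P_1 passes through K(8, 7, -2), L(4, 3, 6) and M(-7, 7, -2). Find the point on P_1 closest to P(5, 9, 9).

KL = (-4, -4, 8), KM = (-15, 0, 0); a normal to P_1 is KL × KM = (0, -120, -60).
Using K: P_1 has equation -120y - 60z = -720.
Foot = P − λn with λ = (n·P − d)/|n|² = (-1620 − (-720))/18000 = -1/20.
Foot = (5, 9, 9) − (-1/20)·(0, -120, -60) = (5, 3, 6).

(5, 3, 6)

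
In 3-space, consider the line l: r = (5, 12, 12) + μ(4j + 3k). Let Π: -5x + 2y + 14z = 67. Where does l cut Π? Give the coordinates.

(5, 4, 6)

Substitute r = (5, 12, 12) + t(0, 4, 3) into the plane: 167 + 50t = 67, so t = -2.
Intersection: (5, 12, 12) + (-2)·(0, 4, 3) = (5, 4, 6).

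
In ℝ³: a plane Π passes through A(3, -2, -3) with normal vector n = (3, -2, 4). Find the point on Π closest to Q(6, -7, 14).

Π: n·r = n·A gives 3x - 2y + 4z = 1.
Foot = Q − λn with λ = (n·Q − d)/|n|² = (88 − 1)/29 = 3.
Foot = (6, -7, 14) − 3·(3, -2, 4) = (-3, -1, 2).

(-3, -1, 2)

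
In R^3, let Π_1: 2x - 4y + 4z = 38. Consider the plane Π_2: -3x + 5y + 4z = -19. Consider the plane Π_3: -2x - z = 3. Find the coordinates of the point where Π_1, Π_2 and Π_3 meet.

Solving the 3×3 linear system 2x - 4y + 4z = 38, -3x + 5y + 4z = -19, -2x - z = 3 (e.g. by elimination or Cramer's rule, determinant = 74) gives (-3, -8, 3).

(-3, -8, 3)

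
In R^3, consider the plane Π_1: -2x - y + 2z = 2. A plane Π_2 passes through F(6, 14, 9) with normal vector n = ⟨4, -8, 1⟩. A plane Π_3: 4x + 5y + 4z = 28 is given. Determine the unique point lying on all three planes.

Π_2: n·r = n·F gives 4x - 8y + z = -79.
Solving the 3×3 linear system -2x - y + 2z = 2, 4x - 8y + z = -79, 4x + 5y + 4z = 28 (e.g. by elimination or Cramer's rule, determinant = 190) gives (-4, 8, 1).

(-4, 8, 1)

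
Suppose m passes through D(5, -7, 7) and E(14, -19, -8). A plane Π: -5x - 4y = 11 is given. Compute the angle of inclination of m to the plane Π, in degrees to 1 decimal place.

1.3

A direction vector for m is E − D = (9, -12, -15).
sin θ = |n·v| / (|n||v|) = |3| / (√41 · √450) = 0.02209.
θ ≈ 1.3°.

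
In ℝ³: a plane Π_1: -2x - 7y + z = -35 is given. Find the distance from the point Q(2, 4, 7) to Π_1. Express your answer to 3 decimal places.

1.361

n·Q − d = (-2)·(2) + (-7)·(4) + (1)·(7) − (-35) = 10; |n| = √54.
Distance = |10| / √54 = 10/√54 ≈ 1.361.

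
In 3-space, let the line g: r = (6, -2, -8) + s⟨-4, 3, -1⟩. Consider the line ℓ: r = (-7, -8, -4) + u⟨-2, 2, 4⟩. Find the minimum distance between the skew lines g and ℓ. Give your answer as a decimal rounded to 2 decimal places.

13.02

Common perpendicular direction n = (-4, 3, -1) × (-2, 2, 4) = (14, 18, -2).
With w = (-7, -8, -4) − (6, -2, -8) = (-13, -6, 4), w · n = -298.
Distance = |w · n| / |n| = |-298| / √524 ≈ 13.02.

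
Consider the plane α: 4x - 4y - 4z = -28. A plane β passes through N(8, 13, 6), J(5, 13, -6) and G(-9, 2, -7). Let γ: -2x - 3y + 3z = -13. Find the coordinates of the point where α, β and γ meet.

NJ = (-3, 0, -12), NG = (-17, -11, -13); a normal to β is NJ × NG = (-132, 165, 33).
Using N: β has equation -132x + 165y + 33z = 1287.
Solving the 3×3 linear system 4x - 4y - 4z = -28, -132x + 165y + 33z = 1287, -2x - 3y + 3z = -13 (e.g. by elimination or Cramer's rule, determinant = -1848) gives (-4, 5, -2).

(-4, 5, -2)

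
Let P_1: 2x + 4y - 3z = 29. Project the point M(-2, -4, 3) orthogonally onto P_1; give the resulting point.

Foot = M − λn with λ = (n·M − d)/|n|² = (-29 − 29)/29 = -2.
Foot = (-2, -4, 3) − (-2)·(2, 4, -3) = (2, 4, -3).

(2, 4, -3)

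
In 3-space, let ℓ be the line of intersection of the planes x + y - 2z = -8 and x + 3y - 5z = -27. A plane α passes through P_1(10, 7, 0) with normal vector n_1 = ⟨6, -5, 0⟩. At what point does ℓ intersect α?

Direction of ℓ: (1, 1, -2) × (1, 3, -5) = (1, 3, 2).
A point on ℓ: solving the two plane equations with x = 8 gives (8, 10, 13).
α: n_1·r = n_1·P_1 gives 6x - 5y = 25.
Substitute r = (8, 10, 13) + t(1, 3, 2) into the plane: -2 + (-9)t = 25, so t = -3.
Intersection: (8, 10, 13) + (-3)·(1, 3, 2) = (5, 1, 7).

(5, 1, 7)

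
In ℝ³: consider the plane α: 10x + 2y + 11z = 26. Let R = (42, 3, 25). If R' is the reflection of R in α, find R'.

(-18, -9, -41)

λ = (n·R − d)/|n|² = (701 − 26)/225 = 3.
Reflection = R − 2λn = (42, 3, 25) − 6·(10, 2, 11) = (-18, -9, -41).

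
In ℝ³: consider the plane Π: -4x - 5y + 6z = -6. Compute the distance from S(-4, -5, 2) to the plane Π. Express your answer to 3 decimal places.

6.724

n·S − d = (-4)·(-4) + (-5)·(-5) + (6)·(2) − (-6) = 59; |n| = √77.
Distance = |59| / √77 = 59/√77 ≈ 6.724.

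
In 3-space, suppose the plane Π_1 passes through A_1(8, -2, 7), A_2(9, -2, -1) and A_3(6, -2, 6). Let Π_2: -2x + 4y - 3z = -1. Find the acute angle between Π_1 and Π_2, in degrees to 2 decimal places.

42.03

A_1A_2 = (1, 0, -8), A_1A_3 = (-2, 0, -1); a normal to Π_1 is A_1A_2 × A_1A_3 = (0, 17, 0).
Using A_1: Π_1 has equation 17y = -34.
cos θ = |n₁·n₂| / (|n₁||n₂|) = |68| / (√289 · √29).
θ = arccos(0.74278) ≈ 42.03°.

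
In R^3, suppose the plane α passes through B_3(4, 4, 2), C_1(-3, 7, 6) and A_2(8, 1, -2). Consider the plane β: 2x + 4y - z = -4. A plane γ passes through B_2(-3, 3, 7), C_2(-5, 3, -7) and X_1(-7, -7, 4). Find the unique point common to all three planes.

(-5, 1, -2)

B_3C_1 = (-7, 3, 4), B_3A_2 = (4, -3, -4); a normal to α is B_3C_1 × B_3A_2 = (0, -12, 9).
Using B_3: α has equation -12y + 9z = -30.
B_2C_2 = (-2, 0, -14), B_2X_1 = (-4, -10, -3); a normal to γ is B_2C_2 × B_2X_1 = (-140, 50, 20).
Using B_2: γ has equation -140x + 50y + 20z = 710.
Solving the 3×3 linear system -12y + 9z = -30, 2x + 4y - z = -4, -140x + 50y + 20z = 710 (e.g. by elimination or Cramer's rule, determinant = 4740) gives (-5, 1, -2).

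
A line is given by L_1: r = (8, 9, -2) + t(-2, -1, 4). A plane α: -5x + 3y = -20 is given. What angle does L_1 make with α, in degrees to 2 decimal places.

sin θ = |n·v| / (|n||v|) = |7| / (√34 · √21) = 0.26197.
θ ≈ 15.19°.

15.19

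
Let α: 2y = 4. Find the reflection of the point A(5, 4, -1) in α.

(5, 0, -1)

λ = (n·A − d)/|n|² = (8 − 4)/4 = 1.
Reflection = A − 2λn = (5, 4, -1) − 2·(0, 2, 0) = (5, 0, -1).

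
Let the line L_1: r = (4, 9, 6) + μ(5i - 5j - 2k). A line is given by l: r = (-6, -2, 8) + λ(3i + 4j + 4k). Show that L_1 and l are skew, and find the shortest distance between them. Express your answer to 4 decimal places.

Common perpendicular direction n = (5, -5, -2) × (3, 4, 4) = (-12, -26, 35).
With w = (-6, -2, 8) − (4, 9, 6) = (-10, -11, 2), w · n = 476.
Since n ≠ 0 the lines are not parallel, and w · n = 476 ≠ 0 so they do not intersect; hence they are skew.
Distance = |w · n| / |n| = |476| / √2045 ≈ 10.5259.

10.5259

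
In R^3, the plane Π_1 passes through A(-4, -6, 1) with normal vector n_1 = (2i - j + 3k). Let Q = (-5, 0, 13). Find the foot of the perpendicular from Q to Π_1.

(-9, 2, 7)

Π_1: n_1·r = n_1·A gives 2x - y + 3z = 1.
Foot = Q − λn with λ = (n·Q − d)/|n|² = (29 − 1)/14 = 2.
Foot = (-5, 0, 13) − 2·(2, -1, 3) = (-9, 2, 7).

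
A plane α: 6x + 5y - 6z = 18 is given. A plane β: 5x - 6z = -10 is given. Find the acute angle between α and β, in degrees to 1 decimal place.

cos θ = |n₁·n₂| / (|n₁||n₂|) = |66| / (√97 · √61).
θ = arccos(0.85801) ≈ 30.9°.

30.9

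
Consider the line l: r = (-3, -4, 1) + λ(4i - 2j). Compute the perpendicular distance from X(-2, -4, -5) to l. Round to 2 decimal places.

6.02

Taking (-3, -4, 1) on l with direction v = (4, -2, 0): w = X − (-3, -4, 1) = (1, 0, -6), and w × v = (-12, -24, -2).
Distance = |w × v| / |v| = √724 / √20 ≈ 6.02.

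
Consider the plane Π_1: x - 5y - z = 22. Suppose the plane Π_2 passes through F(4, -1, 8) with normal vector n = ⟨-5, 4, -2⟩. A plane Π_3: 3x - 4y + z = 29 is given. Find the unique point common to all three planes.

Π_2: n·r = n·F gives -5x + 4y - 2z = -40.
Solving the 3×3 linear system x - 5y - z = 22, -5x + 4y - 2z = -40, 3x - 4y + z = 29 (e.g. by elimination or Cramer's rule, determinant = -7) gives (6, -3, -1).

(6, -3, -1)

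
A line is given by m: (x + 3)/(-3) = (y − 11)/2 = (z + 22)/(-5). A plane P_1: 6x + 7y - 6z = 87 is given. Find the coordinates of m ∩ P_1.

m has direction (-3, 2, -5) through (-3, 11, -22).
Substitute r = (-3, 11, -22) + t(-3, 2, -5) into the plane: 191 + 26t = 87, so t = -4.
Intersection: (-3, 11, -22) + (-4)·(-3, 2, -5) = (9, 3, -2).

(9, 3, -2)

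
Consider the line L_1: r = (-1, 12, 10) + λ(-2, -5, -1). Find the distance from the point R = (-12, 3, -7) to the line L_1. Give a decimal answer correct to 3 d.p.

15.994

Taking (-1, 12, 10) on L_1 with direction v = (-2, -5, -1): w = R − (-1, 12, 10) = (-11, -9, -17), and w × v = (-76, 23, 37).
Distance = |w × v| / |v| = √7674 / √30 ≈ 15.994.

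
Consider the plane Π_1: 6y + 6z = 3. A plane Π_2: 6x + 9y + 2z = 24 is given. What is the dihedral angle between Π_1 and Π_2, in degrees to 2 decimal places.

45.00

cos θ = |n₁·n₂| / (|n₁||n₂|) = |66| / (√72 · √121).
θ = arccos(0.70711) ≈ 45.00°.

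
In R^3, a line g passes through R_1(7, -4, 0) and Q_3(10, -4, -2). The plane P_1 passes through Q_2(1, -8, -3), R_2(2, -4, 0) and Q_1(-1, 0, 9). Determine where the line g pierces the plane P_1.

A direction vector for g is Q_3 − R_1 = (3, 0, -2).
Q_2R_2 = (1, 4, 3), Q_2Q_1 = (-2, 8, 12); a normal to P_1 is Q_2R_2 × Q_2Q_1 = (24, -18, 16).
Using Q_2: P_1 has equation 24x - 18y + 16z = 120.
Substitute r = (7, -4, 0) + t(3, 0, -2) into the plane: 240 + 40t = 120, so t = -3.
Intersection: (7, -4, 0) + (-3)·(3, 0, -2) = (-2, -4, 6).

(-2, -4, 6)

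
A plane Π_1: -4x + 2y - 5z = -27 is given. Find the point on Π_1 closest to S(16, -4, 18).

Foot = S − λn with λ = (n·S − d)/|n|² = (-162 − (-27))/45 = -3.
Foot = (16, -4, 18) − (-3)·(-4, 2, -5) = (4, 2, 3).

(4, 2, 3)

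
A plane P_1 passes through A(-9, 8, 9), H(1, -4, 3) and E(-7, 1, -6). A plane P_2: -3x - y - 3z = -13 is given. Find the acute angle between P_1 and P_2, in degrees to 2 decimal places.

61.73

AH = (10, -12, -6), AE = (2, -7, -15); a normal to P_1 is AH × AE = (138, 138, -46).
Using A: P_1 has equation 138x + 138y - 46z = -552.
cos θ = |n₁·n₂| / (|n₁||n₂|) = |-414| / (√40204 · √19).
θ = arccos(0.47368) ≈ 61.73°.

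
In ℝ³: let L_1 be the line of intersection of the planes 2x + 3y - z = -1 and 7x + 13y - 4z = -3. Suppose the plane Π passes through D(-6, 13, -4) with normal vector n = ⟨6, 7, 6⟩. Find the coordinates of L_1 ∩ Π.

Direction of L_1: (2, 3, -1) × (7, 13, -4) = (1, 1, 5).
A point on L_1: solving the two plane equations with x = -4 gives (-4, -3, -16).
Π: n·r = n·D gives 6x + 7y + 6z = 31.
Substitute r = (-4, -3, -16) + t(1, 1, 5) into the plane: -141 + 43t = 31, so t = 4.
Intersection: (-4, -3, -16) + 4·(1, 1, 5) = (0, 1, 4).

(0, 1, 4)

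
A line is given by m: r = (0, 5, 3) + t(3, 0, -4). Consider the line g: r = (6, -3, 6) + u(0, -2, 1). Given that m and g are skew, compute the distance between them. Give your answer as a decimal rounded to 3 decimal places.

Common perpendicular direction n = (3, 0, -4) × (0, -2, 1) = (-8, -3, -6).
With w = (6, -3, 6) − (0, 5, 3) = (6, -8, 3), w · n = -42.
Distance = |w · n| / |n| = |-42| / √109 ≈ 4.023.

4.023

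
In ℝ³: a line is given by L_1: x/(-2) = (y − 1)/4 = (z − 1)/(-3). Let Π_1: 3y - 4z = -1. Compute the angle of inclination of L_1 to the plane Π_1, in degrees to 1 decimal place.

63.0

L_1 has direction (-2, 4, -3) through (0, 1, 1).
sin θ = |n·v| / (|n||v|) = |24| / (√25 · √29) = 0.89134.
θ ≈ 63.0°.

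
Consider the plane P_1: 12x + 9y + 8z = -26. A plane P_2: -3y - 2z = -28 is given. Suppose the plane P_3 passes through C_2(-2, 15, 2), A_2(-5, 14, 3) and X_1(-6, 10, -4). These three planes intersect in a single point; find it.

(-9, 10, -1)

C_2A_2 = (-3, -1, 1), C_2X_1 = (-4, -5, -6); a normal to P_3 is C_2A_2 × C_2X_1 = (11, -22, 11).
Using C_2: P_3 has equation 11x - 22y + 11z = -330.
Solving the 3×3 linear system 12x + 9y + 8z = -26, -3y - 2z = -28, 11x - 22y + 11z = -330 (e.g. by elimination or Cramer's rule, determinant = -858) gives (-9, 10, -1).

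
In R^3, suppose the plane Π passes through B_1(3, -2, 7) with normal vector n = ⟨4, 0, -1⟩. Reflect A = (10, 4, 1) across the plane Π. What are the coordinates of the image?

Π: n·r = n·B_1 gives 4x - z = 5.
λ = (n·A − d)/|n|² = (39 − 5)/17 = 2.
Reflection = A − 2λn = (10, 4, 1) − 4·(4, 0, -1) = (-6, 4, 5).

(-6, 4, 5)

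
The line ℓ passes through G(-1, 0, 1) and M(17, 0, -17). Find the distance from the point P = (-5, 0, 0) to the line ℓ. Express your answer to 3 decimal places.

3.536

A direction vector for ℓ is M − G = (18, 0, -18).
Taking (-1, 0, 1) on ℓ with direction v = (18, 0, -18): w = P − (-1, 0, 1) = (-4, 0, -1), and w × v = (0, -90, 0).
Distance = |w × v| / |v| = √8100 / √648 ≈ 3.536.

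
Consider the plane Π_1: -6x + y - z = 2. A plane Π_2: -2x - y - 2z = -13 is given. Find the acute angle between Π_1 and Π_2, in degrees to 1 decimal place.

45.3

cos θ = |n₁·n₂| / (|n₁||n₂|) = |13| / (√38 · √9).
θ = arccos(0.70296) ≈ 45.3°.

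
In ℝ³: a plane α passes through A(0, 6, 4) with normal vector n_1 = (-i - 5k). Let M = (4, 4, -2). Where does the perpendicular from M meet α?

(5, 4, 3)

α: n_1·r = n_1·A gives -x - 5z = -20.
Foot = M − λn with λ = (n·M − d)/|n|² = (6 − (-20))/26 = 1.
Foot = (4, 4, -2) − 1·(-1, 0, -5) = (5, 4, 3).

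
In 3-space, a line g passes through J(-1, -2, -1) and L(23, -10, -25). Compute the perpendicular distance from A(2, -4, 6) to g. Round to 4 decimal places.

7.5324

A direction vector for g is L − J = (24, -8, -24).
Taking (-1, -2, -1) on g with direction v = (24, -8, -24): w = A − (-1, -2, -1) = (3, -2, 7), and w × v = (104, 240, 24).
Distance = |w × v| / |v| = √68992 / √1216 ≈ 7.5324.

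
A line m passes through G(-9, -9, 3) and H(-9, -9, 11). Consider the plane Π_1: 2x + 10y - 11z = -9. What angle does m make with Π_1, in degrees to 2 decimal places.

A direction vector for m is H − G = (0, 0, 8).
sin θ = |n·v| / (|n||v|) = |-88| / (√225 · √64) = 0.73333.
θ ≈ 47.17°.

47.17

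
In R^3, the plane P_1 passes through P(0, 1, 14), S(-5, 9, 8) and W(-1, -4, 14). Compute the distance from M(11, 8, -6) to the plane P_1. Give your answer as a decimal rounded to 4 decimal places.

21.0667

PS = (-5, 8, -6), PW = (-1, -5, 0); a normal to P_1 is PS × PW = (-30, 6, 33).
Using P: P_1 has equation -30x + 6y + 33z = 468.
n·M − d = (-30)·(11) + (6)·(8) + (33)·(-6) − 468 = -948; |n| = √2025.
Distance = |-948| / √2025 = 948/√2025 ≈ 21.0667.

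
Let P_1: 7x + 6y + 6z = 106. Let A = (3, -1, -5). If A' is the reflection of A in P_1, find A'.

(17, 11, 7)

λ = (n·A − d)/|n|² = (-15 − 106)/121 = -1.
Reflection = A − 2λn = (3, -1, -5) − (-2)·(7, 6, 6) = (17, 11, 7).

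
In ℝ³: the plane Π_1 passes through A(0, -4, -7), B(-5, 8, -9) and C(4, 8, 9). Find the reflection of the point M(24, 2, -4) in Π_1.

AB = (-5, 12, -2), AC = (4, 12, 16); a normal to Π_1 is AB × AC = (216, 72, -108).
Using A: Π_1 has equation 216x + 72y - 108z = 468.
λ = (n·M − d)/|n|² = (5760 − 468)/63504 = 1/12.
Reflection = M − 2λn = (24, 2, -4) − (1/6)·(216, 72, -108) = (-12, -10, 14).

(-12, -10, 14)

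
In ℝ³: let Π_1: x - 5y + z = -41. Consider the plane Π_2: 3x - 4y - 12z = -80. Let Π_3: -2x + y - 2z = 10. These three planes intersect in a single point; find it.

Solving the 3×3 linear system x - 5y + z = -41, 3x - 4y - 12z = -80, -2x + y - 2z = 10 (e.g. by elimination or Cramer's rule, determinant = -135) gives (-4, 8, 3).

(-4, 8, 3)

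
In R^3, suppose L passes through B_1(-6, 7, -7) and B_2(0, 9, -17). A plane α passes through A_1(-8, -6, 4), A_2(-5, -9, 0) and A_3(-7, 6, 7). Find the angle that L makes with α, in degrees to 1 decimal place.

A direction vector for L is B_2 − B_1 = (6, 2, -10).
A_1A_2 = (3, -3, -4), A_1A_3 = (1, 12, 3); a normal to α is A_1A_2 × A_1A_3 = (39, -13, 39).
Using A_1: α has equation 39x - 13y + 39z = -78.
sin θ = |n·v| / (|n||v|) = |-182| / (√3211 · √140) = 0.27145.
θ ≈ 15.8°.

15.8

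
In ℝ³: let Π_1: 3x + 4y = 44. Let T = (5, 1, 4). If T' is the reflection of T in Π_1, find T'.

(11, 9, 4)

λ = (n·T − d)/|n|² = (19 − 44)/25 = -1.
Reflection = T − 2λn = (5, 1, 4) − (-2)·(3, 4, 0) = (11, 9, 4).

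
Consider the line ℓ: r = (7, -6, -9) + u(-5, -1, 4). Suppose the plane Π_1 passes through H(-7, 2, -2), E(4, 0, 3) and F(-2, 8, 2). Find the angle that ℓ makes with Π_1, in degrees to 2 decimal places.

HE = (11, -2, 5), HF = (5, 6, 4); a normal to Π_1 is HE × HF = (-38, -19, 76).
Using H: Π_1 has equation -38x - 19y + 76z = 76.
sin θ = |n·v| / (|n||v|) = |513| / (√7581 · √42) = 0.90914.
θ ≈ 65.39°.

65.39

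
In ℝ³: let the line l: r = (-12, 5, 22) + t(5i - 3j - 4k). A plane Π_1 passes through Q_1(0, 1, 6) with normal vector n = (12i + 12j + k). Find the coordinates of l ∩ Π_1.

(8, -7, 6)

Π_1: n·r = n·Q_1 gives 12x + 12y + z = 18.
Substitute r = (-12, 5, 22) + t(5, -3, -4) into the plane: -62 + 20t = 18, so t = 4.
Intersection: (-12, 5, 22) + 4·(5, -3, -4) = (8, -7, 6).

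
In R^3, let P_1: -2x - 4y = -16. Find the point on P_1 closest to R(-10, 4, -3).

(-8, 8, -3)

Foot = R − λn with λ = (n·R − d)/|n|² = (4 − (-16))/20 = 1.
Foot = (-10, 4, -3) − 1·(-2, -4, 0) = (-8, 8, -3).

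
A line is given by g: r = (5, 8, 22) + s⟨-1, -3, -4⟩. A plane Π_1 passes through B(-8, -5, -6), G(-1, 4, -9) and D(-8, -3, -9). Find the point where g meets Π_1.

BG = (7, 9, -3), BD = (0, 2, -3); a normal to Π_1 is BG × BD = (-21, 21, 14).
Using B: Π_1 has equation -21x + 21y + 14z = -21.
Substitute r = (5, 8, 22) + t(-1, -3, -4) into the plane: 371 + (-98)t = -21, so t = 4.
Intersection: (5, 8, 22) + 4·(-1, -3, -4) = (1, -4, 6).

(1, -4, 6)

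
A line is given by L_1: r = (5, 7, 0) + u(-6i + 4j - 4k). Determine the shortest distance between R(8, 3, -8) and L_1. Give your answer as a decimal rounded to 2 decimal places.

Taking (5, 7, 0) on L_1 with direction v = (-6, 4, -4): w = R − (5, 7, 0) = (3, -4, -8), and w × v = (48, 60, -12).
Distance = |w × v| / |v| = √6048 / √68 ≈ 9.43.

9.43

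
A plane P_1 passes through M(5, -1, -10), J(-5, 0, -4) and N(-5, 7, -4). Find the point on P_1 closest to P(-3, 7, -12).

MJ = (-10, 1, 6), MN = (-10, 8, 6); a normal to P_1 is MJ × MN = (-42, 0, -70).
Using M: P_1 has equation -42x - 70z = 490.
Foot = P − λn with λ = (n·P − d)/|n|² = (966 − 490)/6664 = 1/14.
Foot = (-3, 7, -12) − (1/14)·(-42, 0, -70) = (0, 7, -7).

(0, 7, -7)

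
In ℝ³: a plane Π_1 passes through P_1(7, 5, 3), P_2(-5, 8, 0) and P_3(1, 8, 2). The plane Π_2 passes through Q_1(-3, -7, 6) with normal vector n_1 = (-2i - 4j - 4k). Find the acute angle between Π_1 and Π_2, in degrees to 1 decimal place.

72.5

P_1P_2 = (-12, 3, -3), P_1P_3 = (-6, 3, -1); a normal to Π_1 is P_1P_2 × P_1P_3 = (6, 6, -18).
Using P_1: Π_1 has equation 6x + 6y - 18z = 18.
Π_2: n_1·r = n_1·Q_1 gives -2x - 4y - 4z = 10.
cos θ = |n₁·n₂| / (|n₁||n₂|) = |36| / (√396 · √36).
θ = arccos(0.30151) ≈ 72.5°.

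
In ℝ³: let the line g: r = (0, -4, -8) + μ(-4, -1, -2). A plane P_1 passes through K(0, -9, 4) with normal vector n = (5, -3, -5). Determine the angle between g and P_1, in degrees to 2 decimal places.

P_1: n·r = n·K gives 5x - 3y - 5z = 7.
sin θ = |n·v| / (|n||v|) = |-7| / (√59 · √21) = 0.19887.
θ ≈ 11.47°.

11.47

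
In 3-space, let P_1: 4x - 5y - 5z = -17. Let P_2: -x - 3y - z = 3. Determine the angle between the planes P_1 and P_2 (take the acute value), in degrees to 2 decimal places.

53.57

cos θ = |n₁·n₂| / (|n₁||n₂|) = |16| / (√66 · √11).
θ = arccos(0.59382) ≈ 53.57°.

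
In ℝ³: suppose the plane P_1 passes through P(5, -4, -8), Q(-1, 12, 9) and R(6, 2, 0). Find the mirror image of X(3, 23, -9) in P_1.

PQ = (-6, 16, 17), PR = (1, 6, 8); a normal to P_1 is PQ × PR = (26, 65, -52).
Using P: P_1 has equation 26x + 65y - 52z = 286.
λ = (n·X − d)/|n|² = (2041 − 286)/7605 = 3/13.
Reflection = X − 2λn = (3, 23, -9) − (6/13)·(26, 65, -52) = (-9, -7, 15).

(-9, -7, 15)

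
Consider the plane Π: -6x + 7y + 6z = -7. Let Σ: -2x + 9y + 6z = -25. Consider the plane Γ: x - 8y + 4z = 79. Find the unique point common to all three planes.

(-1, -7, 6)

Solving the 3×3 linear system -6x + 7y + 6z = -7, -2x + 9y + 6z = -25, x - 8y + 4z = 79 (e.g. by elimination or Cramer's rule, determinant = -364) gives (-1, -7, 6).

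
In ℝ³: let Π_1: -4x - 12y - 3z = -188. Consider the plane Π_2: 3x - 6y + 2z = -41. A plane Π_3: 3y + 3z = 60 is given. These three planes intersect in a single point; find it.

Solving the 3×3 linear system -4x - 12y - 3z = -188, 3x - 6y + 2z = -41, 3y + 3z = 60 (e.g. by elimination or Cramer's rule, determinant = 177) gives (5, 12, 8).

(5, 12, 8)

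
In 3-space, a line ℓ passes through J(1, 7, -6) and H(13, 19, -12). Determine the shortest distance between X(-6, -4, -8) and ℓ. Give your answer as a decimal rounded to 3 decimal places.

6.749

A direction vector for ℓ is H − J = (12, 12, -6).
Taking (1, 7, -6) on ℓ with direction v = (12, 12, -6): w = X − (1, 7, -6) = (-7, -11, -2), and w × v = (90, -66, 48).
Distance = |w × v| / |v| = √14760 / √324 ≈ 6.749.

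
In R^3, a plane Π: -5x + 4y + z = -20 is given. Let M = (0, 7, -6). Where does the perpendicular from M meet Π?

(5, 3, -7)

Foot = M − λn with λ = (n·M − d)/|n|² = (22 − (-20))/42 = 1.
Foot = (0, 7, -6) − 1·(-5, 4, 1) = (5, 3, -7).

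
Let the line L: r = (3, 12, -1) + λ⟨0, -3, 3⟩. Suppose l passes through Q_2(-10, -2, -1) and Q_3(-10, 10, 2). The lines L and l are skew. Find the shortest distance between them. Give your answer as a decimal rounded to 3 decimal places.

13.000

A direction vector for l is Q_3 − Q_2 = (0, 12, 3).
Common perpendicular direction n = (0, -3, 3) × (0, 12, 3) = (-45, 0, 0).
With w = (-10, -2, -1) − (3, 12, -1) = (-13, -14, 0), w · n = 585.
Distance = |w · n| / |n| = |585| / √2025 ≈ 13.000.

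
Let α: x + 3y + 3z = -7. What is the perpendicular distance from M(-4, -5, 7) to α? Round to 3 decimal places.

2.065

n·M − d = (1)·(-4) + (3)·(-5) + (3)·(7) − (-7) = 9; |n| = √19.
Distance = |9| / √19 = 9/√19 ≈ 2.065.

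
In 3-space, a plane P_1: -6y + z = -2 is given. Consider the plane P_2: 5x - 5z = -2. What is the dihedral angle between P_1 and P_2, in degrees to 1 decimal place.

83.3

cos θ = |n₁·n₂| / (|n₁||n₂|) = |-5| / (√37 · √50).
θ = arccos(0.11625) ≈ 83.3°.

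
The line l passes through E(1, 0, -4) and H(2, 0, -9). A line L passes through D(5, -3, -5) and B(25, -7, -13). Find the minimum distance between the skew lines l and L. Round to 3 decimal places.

2.122

A direction vector for l is H − E = (1, 0, -5).
A direction vector for L is B − D = (20, -4, -8).
Common perpendicular direction n = (1, 0, -5) × (20, -4, -8) = (-20, -92, -4).
With w = (5, -3, -5) − (1, 0, -4) = (4, -3, -1), w · n = 200.
Distance = |w · n| / |n| = |200| / √8880 ≈ 2.122.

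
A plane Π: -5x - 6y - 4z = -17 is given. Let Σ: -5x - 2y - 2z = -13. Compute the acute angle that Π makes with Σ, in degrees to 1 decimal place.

cos θ = |n₁·n₂| / (|n₁||n₂|) = |45| / (√77 · √33).
θ = arccos(0.89271) ≈ 26.8°.

26.8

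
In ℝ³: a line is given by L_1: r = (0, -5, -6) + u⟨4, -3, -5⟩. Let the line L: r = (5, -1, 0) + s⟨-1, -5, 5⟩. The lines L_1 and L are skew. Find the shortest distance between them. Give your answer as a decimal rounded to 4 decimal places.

Common perpendicular direction n = (4, -3, -5) × (-1, -5, 5) = (-40, -15, -23).
With w = (5, -1, 0) − (0, -5, -6) = (5, 4, 6), w · n = -398.
Distance = |w · n| / |n| = |-398| / √2354 ≈ 8.2031.

8.2031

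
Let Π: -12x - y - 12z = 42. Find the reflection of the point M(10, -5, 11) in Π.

λ = (n·M − d)/|n|² = (-247 − 42)/289 = -1.
Reflection = M − 2λn = (10, -5, 11) − (-2)·(-12, -1, -12) = (-14, -7, -13).

(-14, -7, -13)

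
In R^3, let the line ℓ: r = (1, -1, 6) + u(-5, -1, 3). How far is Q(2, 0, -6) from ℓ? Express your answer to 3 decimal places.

9.778

Taking (1, -1, 6) on ℓ with direction v = (-5, -1, 3): w = Q − (1, -1, 6) = (1, 1, -12), and w × v = (-9, 57, 4).
Distance = |w × v| / |v| = √3346 / √35 ≈ 9.778.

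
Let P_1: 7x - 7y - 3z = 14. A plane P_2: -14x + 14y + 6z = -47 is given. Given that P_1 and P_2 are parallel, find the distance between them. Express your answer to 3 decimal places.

0.918

Rescale P_2 by 1/(-2): 7x - 7y - 3z = 47/2. Then distance = |14 − (47/2)| / √107 ≈ 0.918.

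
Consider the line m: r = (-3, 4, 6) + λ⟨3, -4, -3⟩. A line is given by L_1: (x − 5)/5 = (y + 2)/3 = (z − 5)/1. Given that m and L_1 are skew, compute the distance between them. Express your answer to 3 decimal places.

L_1 has direction (5, 3, 1) through (5, -2, 5).
Common perpendicular direction n = (3, -4, -3) × (5, 3, 1) = (5, -18, 29).
With w = (5, -2, 5) − (-3, 4, 6) = (8, -6, -1), w · n = 119.
Distance = |w · n| / |n| = |119| / √1190 ≈ 3.450.

3.450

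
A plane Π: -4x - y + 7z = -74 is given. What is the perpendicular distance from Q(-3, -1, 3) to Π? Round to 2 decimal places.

n·Q − d = (-4)·(-3) + (-1)·(-1) + (7)·(3) − (-74) = 108; |n| = √66.
Distance = |108| / √66 = 108/√66 ≈ 13.29.

13.29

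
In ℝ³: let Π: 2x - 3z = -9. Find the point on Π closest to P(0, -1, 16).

Foot = P − λn with λ = (n·P − d)/|n|² = (-48 − (-9))/13 = -3.
Foot = (0, -1, 16) − (-3)·(2, 0, -3) = (6, -1, 7).

(6, -1, 7)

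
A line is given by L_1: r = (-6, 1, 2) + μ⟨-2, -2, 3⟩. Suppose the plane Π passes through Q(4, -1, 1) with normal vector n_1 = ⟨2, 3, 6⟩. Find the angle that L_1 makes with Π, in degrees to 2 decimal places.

Π: n_1·r = n_1·Q gives 2x + 3y + 6z = 11.
sin θ = |n·v| / (|n||v|) = |8| / (√49 · √17) = 0.27718.
θ ≈ 16.09°.

16.09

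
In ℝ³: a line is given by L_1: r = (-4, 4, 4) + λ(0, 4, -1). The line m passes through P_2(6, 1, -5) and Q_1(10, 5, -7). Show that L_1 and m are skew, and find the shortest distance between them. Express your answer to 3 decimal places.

6.835

A direction vector for m is Q_1 − P_2 = (4, 4, -2).
Common perpendicular direction n = (0, 4, -1) × (4, 4, -2) = (-4, -4, -16).
With w = (6, 1, -5) − (-4, 4, 4) = (10, -3, -9), w · n = 116.
Since n ≠ 0 the lines are not parallel, and w · n = 116 ≠ 0 so they do not intersect; hence they are skew.
Distance = |w · n| / |n| = |116| / √288 ≈ 6.835.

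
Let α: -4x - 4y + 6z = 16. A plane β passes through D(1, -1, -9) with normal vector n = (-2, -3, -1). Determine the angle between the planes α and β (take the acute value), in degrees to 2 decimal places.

β: n·r = n·D gives -2x - 3y - z = 10.
cos θ = |n₁·n₂| / (|n₁||n₂|) = |14| / (√68 · √14).
θ = arccos(0.45374) ≈ 63.02°.

63.02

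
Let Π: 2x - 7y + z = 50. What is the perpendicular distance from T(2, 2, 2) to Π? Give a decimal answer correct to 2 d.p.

n·T − d = (2)·(2) + (-7)·(2) + (1)·(2) − 50 = -58; |n| = √54.
Distance = |-58| / √54 = 58/√54 ≈ 7.89.

7.89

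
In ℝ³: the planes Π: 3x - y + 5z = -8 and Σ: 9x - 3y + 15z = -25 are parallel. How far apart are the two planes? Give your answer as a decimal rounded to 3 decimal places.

0.056

Rescale Σ by 1/3: 3x - y + 5z = -25/3. Then distance = |-8 − (-25/3)| / √35 ≈ 0.056.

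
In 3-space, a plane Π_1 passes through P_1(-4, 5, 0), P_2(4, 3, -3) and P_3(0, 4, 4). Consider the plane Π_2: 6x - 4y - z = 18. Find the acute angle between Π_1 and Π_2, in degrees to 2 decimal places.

70.54

P_1P_2 = (8, -2, -3), P_1P_3 = (4, -1, 4); a normal to Π_1 is P_1P_2 × P_1P_3 = (-11, -44, 0).
Using P_1: Π_1 has equation -11x - 44y = -176.
cos θ = |n₁·n₂| / (|n₁||n₂|) = |110| / (√2057 · √53).
θ = arccos(0.33315) ≈ 70.54°.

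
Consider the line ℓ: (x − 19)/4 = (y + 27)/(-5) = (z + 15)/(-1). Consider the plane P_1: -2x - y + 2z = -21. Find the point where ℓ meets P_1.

ℓ has direction (4, -5, -1) through (19, -27, -15).
Substitute r = (19, -27, -15) + t(4, -5, -1) into the plane: -41 + (-5)t = -21, so t = -4.
Intersection: (19, -27, -15) + (-4)·(4, -5, -1) = (3, -7, -11).

(3, -7, -11)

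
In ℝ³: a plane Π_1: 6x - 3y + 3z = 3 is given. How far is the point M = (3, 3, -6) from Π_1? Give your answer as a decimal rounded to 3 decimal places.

n·M − d = (6)·(3) + (-3)·(3) + (3)·(-6) − 3 = -12; |n| = √54.
Distance = |-12| / √54 = 12/√54 ≈ 1.633.

1.633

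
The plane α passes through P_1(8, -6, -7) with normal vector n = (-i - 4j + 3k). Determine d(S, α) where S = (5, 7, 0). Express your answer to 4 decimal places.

5.4913

α: n·r = n·P_1 gives -x - 4y + 3z = -5.
n·S − d = (-1)·(5) + (-4)·(7) + (3)·(0) − (-5) = -28; |n| = √26.
Distance = |-28| / √26 = 28/√26 ≈ 5.4913.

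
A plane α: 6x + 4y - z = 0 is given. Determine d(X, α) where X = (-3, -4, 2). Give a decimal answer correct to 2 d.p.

4.94

n·X − d = (6)·(-3) + (4)·(-4) + (-1)·(2) − 0 = -36; |n| = √53.
Distance = |-36| / √53 = 36/√53 ≈ 4.94.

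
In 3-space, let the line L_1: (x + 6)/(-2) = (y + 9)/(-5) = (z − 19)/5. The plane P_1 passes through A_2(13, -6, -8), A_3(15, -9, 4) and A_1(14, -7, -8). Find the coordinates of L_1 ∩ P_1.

L_1 has direction (-2, -5, 5) through (-6, -9, 19).
A_2A_3 = (2, -3, 12), A_2A_1 = (1, -1, 0); a normal to P_1 is A_2A_3 × A_2A_1 = (12, 12, 1).
Using A_2: P_1 has equation 12x + 12y + z = 76.
Substitute r = (-6, -9, 19) + t(-2, -5, 5) into the plane: -161 + (-79)t = 76, so t = -3.
Intersection: (-6, -9, 19) + (-3)·(-2, -5, 5) = (0, 6, 4).

(0, 6, 4)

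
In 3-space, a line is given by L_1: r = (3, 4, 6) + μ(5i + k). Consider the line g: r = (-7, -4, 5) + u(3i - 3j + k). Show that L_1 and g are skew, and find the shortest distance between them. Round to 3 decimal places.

0.065

Common perpendicular direction n = (5, 0, 1) × (3, -3, 1) = (3, -2, -15).
With w = (-7, -4, 5) − (3, 4, 6) = (-10, -8, -1), w · n = 1.
Since n ≠ 0 the lines are not parallel, and w · n = 1 ≠ 0 so they do not intersect; hence they are skew.
Distance = |w · n| / |n| = |1| / √238 ≈ 0.065.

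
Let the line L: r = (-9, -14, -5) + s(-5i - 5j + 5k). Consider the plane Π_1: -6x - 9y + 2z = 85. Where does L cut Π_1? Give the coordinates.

Substitute r = (-9, -14, -5) + t(-5, -5, 5) into the plane: 170 + 85t = 85, so t = -1.
Intersection: (-9, -14, -5) + (-1)·(-5, -5, 5) = (-4, -9, -10).

(-4, -9, -10)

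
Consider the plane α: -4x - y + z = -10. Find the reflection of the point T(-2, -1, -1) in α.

λ = (n·T − d)/|n|² = (8 − (-10))/18 = 1.
Reflection = T − 2λn = (-2, -1, -1) − 2·(-4, -1, 1) = (6, 1, -3).

(6, 1, -3)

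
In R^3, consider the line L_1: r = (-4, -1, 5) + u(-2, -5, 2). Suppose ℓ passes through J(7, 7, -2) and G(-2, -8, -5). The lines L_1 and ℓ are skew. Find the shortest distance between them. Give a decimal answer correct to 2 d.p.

A direction vector for ℓ is G − J = (-9, -15, -3).
Common perpendicular direction n = (-2, -5, 2) × (-9, -15, -3) = (45, -24, -15).
With w = (7, 7, -2) − (-4, -1, 5) = (11, 8, -7), w · n = 408.
Distance = |w · n| / |n| = |408| / √2826 ≈ 7.67.

7.67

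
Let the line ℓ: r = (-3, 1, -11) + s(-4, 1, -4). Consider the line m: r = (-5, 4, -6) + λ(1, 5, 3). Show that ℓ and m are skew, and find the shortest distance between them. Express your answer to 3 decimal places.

Common perpendicular direction n = (-4, 1, -4) × (1, 5, 3) = (23, 8, -21).
With w = (-5, 4, -6) − (-3, 1, -11) = (-2, 3, 5), w · n = -127.
Since n ≠ 0 the lines are not parallel, and w · n = -127 ≠ 0 so they do not intersect; hence they are skew.
Distance = |w · n| / |n| = |-127| / √1034 ≈ 3.950.

3.950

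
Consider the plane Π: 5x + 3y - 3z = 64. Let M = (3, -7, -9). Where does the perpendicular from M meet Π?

Foot = M − λn with λ = (n·M − d)/|n|² = (21 − 64)/43 = -1.
Foot = (3, -7, -9) − (-1)·(5, 3, -3) = (8, -4, -12).

(8, -4, -12)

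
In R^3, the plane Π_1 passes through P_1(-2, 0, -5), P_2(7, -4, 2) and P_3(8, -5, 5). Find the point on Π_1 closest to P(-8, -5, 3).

P_1P_2 = (9, -4, 7), P_1P_3 = (10, -5, 10); a normal to Π_1 is P_1P_2 × P_1P_3 = (-5, -20, -5).
Using P_1: Π_1 has equation -5x - 20y - 5z = 35.
Foot = P − λn with λ = (n·P − d)/|n|² = (125 − 35)/450 = 1/5.
Foot = (-8, -5, 3) − (1/5)·(-5, -20, -5) = (-7, -1, 4).

(-7, -1, 4)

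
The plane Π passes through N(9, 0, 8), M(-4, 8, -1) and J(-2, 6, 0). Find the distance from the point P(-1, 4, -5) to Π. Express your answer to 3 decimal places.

3.333

NM = (-13, 8, -9), NJ = (-11, 6, -8); a normal to Π is NM × NJ = (-10, -5, 10).
Using N: Π has equation -10x - 5y + 10z = -10.
n·P − d = (-10)·(-1) + (-5)·(4) + (10)·(-5) − (-10) = -50; |n| = √225.
Distance = |-50| / √225 = 50/√225 ≈ 3.333.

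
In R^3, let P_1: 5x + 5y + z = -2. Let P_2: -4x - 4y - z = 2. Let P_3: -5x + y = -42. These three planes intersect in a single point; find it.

(7, -7, -2)

Solving the 3×3 linear system 5x + 5y + z = -2, -4x - 4y - z = 2, -5x + y = -42 (e.g. by elimination or Cramer's rule, determinant = 6) gives (7, -7, -2).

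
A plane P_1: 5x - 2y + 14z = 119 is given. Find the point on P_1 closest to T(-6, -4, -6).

(-1, -6, 8)

Foot = T − λn with λ = (n·T − d)/|n|² = (-106 − 119)/225 = -1.
Foot = (-6, -4, -6) − (-1)·(5, -2, 14) = (-1, -6, 8).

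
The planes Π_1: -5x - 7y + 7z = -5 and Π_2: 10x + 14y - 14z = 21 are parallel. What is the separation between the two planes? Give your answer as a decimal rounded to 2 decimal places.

Rescale Π_2 by 1/(-2): -5x - 7y + 7z = -21/2. Then distance = |-5 − (-21/2)| / √123 ≈ 0.50.

0.50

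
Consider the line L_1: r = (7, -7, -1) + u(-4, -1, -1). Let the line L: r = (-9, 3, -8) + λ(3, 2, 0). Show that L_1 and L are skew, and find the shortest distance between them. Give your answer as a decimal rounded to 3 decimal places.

4.380

Common perpendicular direction n = (-4, -1, -1) × (3, 2, 0) = (2, -3, -5).
With w = (-9, 3, -8) − (7, -7, -1) = (-16, 10, -7), w · n = -27.
Since n ≠ 0 the lines are not parallel, and w · n = -27 ≠ 0 so they do not intersect; hence they are skew.
Distance = |w · n| / |n| = |-27| / √38 ≈ 4.380.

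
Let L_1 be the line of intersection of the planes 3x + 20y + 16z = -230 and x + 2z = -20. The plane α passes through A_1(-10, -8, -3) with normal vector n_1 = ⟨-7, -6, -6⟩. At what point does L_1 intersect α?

(-10, -6, -5)

Direction of L_1: (3, 20, 16) × (1, 0, 2) = (40, 10, -20).
A point on L_1: solving the two plane equations with x = -26 gives (-26, -10, 3).
α: n_1·r = n_1·A_1 gives -7x - 6y - 6z = 136.
Substitute r = (-26, -10, 3) + t(40, 10, -20) into the plane: 224 + (-220)t = 136, so t = 2/5.
Intersection: (-26, -10, 3) + (2/5)·(40, 10, -20) = (-10, -6, -5).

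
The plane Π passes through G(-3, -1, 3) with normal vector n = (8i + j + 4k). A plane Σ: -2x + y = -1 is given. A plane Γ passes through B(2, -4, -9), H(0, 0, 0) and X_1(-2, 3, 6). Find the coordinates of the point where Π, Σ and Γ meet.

(0, -1, -3)

Π: n·r = n·G gives 8x + y + 4z = -13.
BH = (-2, 4, 9), BX_1 = (-4, 7, 15); a normal to Γ is BH × BX_1 = (-3, -6, 2).
Using B: Γ has equation -3x - 6y + 2z = 0.
Solving the 3×3 linear system 8x + y + 4z = -13, -2x + y = -1, -3x - 6y + 2z = 0 (e.g. by elimination or Cramer's rule, determinant = 80) gives (0, -1, -3).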